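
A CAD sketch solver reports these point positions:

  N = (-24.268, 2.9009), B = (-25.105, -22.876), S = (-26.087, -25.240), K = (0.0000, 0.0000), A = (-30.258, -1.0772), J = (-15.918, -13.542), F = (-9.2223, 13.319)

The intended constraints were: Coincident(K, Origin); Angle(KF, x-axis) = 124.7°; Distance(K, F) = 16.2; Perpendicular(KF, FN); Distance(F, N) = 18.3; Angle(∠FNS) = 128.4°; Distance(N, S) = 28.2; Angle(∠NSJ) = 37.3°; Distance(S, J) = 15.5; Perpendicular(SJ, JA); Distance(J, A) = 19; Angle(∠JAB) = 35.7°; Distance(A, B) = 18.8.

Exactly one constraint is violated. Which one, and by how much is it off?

Distance(A, B) = 18.8 — off by 3.60.

K = (0.00, 0.00) ✓; KF at 124.7° ✓; |KF| = 16.20 ✓; ∠(KF, FN) = 90.00° ✓; |FN| = 18.30 ✓; ∠FNS = 128.4° ✓; |NS| = 28.20 ✓; ∠NSJ = 37.30° ✓; |SJ| = 15.50 ✓; ∠(SJ, JA) = 90.00° ✓; |JA| = 19.00 ✓; ∠JAB = 35.70° ✓; |AB| = 22.40 ✗.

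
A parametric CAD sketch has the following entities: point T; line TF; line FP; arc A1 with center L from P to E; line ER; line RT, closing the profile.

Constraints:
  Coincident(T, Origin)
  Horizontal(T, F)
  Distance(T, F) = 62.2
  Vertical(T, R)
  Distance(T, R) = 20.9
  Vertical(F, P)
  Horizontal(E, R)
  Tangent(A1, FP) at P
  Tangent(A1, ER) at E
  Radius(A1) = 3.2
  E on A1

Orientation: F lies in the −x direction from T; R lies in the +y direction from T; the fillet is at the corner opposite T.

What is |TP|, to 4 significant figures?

64.67

T is at the origin; TF is horizontal with |TF| = 62.2 and F on the −x side, so F = (-62.20, 0.000). TR is vertical with |TR| = 20.9 and R on the +y side, so R = (0.000, 20.90). The virtual corner opposite T is at (-62.20, 20.90). The tangent condition forces LP to be normal to FP and tangency of A1 to ER means the radius LE is perpendicular to ER, with radius 3.2, so the center L sits 3.2 in from both sides at L = (-59.00, 17.70). That places the tangent points at P = (-62.20, 17.70) on FP and E = (-59.00, 20.90) on ER. Then |TP| = |P − T| = 64.67.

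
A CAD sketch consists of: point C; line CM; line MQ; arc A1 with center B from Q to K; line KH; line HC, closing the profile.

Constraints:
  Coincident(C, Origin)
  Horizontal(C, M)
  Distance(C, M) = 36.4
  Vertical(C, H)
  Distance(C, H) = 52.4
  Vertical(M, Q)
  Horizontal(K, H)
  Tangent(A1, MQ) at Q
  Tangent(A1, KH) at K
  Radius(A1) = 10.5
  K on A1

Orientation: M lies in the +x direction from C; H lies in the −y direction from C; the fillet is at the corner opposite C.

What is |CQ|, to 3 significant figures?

55.5

The virtual corner opposite C is at (36.4, -52.4). Since A1 is tangent to MQ there, BQ ⟂ MQ and the tangent condition forces BK to be normal to KH, with radius 10.5, so the center B sits 10.5 in from both sides at B = (25.9, -41.9). That places the tangent points at Q = (36.4, -41.9) on MQ and K = (25.9, -52.4) on KH. Then |CQ| = |Q − C| = 55.5.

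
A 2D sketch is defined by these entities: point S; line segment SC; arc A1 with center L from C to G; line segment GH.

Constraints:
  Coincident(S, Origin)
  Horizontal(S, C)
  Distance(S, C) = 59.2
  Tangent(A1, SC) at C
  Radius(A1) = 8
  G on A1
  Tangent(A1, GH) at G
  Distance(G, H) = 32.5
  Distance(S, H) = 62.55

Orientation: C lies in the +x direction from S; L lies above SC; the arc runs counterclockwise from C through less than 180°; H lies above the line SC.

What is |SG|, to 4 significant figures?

67.07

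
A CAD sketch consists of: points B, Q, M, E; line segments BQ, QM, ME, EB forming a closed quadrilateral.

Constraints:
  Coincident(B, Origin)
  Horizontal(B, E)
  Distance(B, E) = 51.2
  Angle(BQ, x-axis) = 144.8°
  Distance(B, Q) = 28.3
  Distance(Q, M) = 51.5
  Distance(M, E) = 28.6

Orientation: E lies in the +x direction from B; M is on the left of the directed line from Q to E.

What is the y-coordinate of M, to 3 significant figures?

17.2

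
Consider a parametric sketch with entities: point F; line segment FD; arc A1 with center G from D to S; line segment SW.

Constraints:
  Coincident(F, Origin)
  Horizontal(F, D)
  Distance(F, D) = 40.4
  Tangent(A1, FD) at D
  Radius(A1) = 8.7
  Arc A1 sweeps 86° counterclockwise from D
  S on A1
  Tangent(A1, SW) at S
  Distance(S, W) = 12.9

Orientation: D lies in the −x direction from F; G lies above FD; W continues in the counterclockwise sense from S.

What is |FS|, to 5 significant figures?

32.737

F is at the origin; FD is horizontal with |FD| = 40.4 and D on the −x side, so D = (-40.400, 0.0000). The tangent condition forces GD to be normal to FD, so G = D + (0, 8.7) = (-40.400, 8.7000). On A1, D sits at bearing -90° from G; an 86° counterclockwise sweep puts S at bearing -4°, so S = G + 8.7·(cos -4°, sin -4°) = (-31.721, 8.0931). Then |FS| = |S − F| = 32.737.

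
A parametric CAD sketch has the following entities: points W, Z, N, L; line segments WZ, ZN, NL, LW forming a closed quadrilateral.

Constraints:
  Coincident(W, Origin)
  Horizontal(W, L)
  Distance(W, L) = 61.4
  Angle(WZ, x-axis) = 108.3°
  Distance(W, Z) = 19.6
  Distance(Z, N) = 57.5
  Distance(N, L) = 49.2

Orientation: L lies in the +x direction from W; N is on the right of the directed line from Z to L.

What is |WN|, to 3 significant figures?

38.6

W is at the origin; WL is horizontal with |WL| = 61.4 and L in +x, so L = (61.4, 0). WZ runs at 108.3° with |WZ| = 19.6, so Z = (-6.15, 18.6). N is determined by |ZN| = 57.5 and |NL| = 49.2 together: it lies at the intersection of circle(Z, 57.5) and circle(L, 49.2). With |ZL| = 70.1, the foot of the radical line on ZL is 41.4 from Z and the perpendicular offset is √(57.5² − 41.4²) = 40.0. Taking the right-of-ZL solution: N = (23.1, -30.9).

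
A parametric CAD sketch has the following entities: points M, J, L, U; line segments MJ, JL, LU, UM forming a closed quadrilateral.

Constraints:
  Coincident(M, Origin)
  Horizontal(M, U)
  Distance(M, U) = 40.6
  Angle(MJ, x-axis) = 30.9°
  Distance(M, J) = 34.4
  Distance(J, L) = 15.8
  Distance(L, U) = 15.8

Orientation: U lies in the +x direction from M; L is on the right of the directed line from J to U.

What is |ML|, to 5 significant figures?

25.130

M is at the origin; MU is horizontal with |MU| = 40.6 and U in +x, so U = (40.6, 0). MJ runs at 30.9° with |MJ| = 34.4, so J = (29.517, 17.666). L is determined by |JL| = 15.8 and |LU| = 15.8 together: it lies at the intersection of circle(J, 15.8) and circle(U, 15.8). With |JU| = 20.854, the foot of the radical line on JU is 10.427 from J and the perpendicular offset is √(15.8² − 10.427²) = 11.871. Taking the right-of-JU solution: L = (25.003, 2.5245).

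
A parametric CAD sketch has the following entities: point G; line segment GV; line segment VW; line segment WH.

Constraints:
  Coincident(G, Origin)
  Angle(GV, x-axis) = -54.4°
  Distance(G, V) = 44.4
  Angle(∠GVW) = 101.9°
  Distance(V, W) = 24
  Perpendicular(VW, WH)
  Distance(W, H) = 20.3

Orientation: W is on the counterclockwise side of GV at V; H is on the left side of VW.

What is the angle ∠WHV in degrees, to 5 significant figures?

49.774°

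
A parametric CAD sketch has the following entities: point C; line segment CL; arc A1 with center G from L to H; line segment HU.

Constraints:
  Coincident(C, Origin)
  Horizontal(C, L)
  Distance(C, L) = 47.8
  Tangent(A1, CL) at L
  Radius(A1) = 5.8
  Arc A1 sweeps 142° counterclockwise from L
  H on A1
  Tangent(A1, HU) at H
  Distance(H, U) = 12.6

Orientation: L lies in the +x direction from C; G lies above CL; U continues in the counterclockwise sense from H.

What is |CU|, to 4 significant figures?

45.23

C is at the origin; CL is horizontal with |CL| = 47.8 and L on the +x side, so L = (47.80, 0.000). Since A1 is tangent to CL there, GL ⟂ CL, so G = L + (0, 5.8) = (47.80, 5.800). On A1, L sits at bearing -90° from G; a 142° counterclockwise sweep puts H at bearing 52°, so H = G + 5.8·(cos 52°, sin 52°) = (51.37, 10.37). A1 meets HU tangentially, so GH is at right angles to HU, so HU runs along (−sin 52°, cos 52°); with |HU| = 12.6, U = (41.44, 18.13). Then |CU| = |U − C| = 45.23.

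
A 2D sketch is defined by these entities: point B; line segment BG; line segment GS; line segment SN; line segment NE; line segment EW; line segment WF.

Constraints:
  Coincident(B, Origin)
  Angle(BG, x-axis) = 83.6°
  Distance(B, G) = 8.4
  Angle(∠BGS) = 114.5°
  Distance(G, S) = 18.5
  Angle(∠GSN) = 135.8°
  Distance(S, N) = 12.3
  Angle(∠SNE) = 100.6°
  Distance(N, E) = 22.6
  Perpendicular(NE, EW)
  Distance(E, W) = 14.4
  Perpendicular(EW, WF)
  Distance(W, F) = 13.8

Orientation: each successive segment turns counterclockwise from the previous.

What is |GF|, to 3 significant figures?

13.1

B is at the origin; BG runs at 83.6° with length 8.4, so G = (0.936, 8.35). ∠BGS = 114.5° gives GS at 149° from the x-axis; with |GS| = 18.5, S = (-14.9, 17.8). ∠GSN = 135.8° gives SN at -167° from the x-axis; with |SN| = 12.3, N = (-26.9, 15.0). ∠SNE = 100.6° gives NE at -87.3° from the x-axis; with |NE| = 22.6, E = (-25.8, -7.56). NE is perpendicular to EW, so EW runs at 2.70°; with |EW| = 14.4, W = (-11.5, -6.88). The perpendicularity gives WF at right angles to EW, so WF runs at 92.7°; with |WF| = 13.8, F = (-12.1, 6.91). Then |GF| = |F − G| = 13.1.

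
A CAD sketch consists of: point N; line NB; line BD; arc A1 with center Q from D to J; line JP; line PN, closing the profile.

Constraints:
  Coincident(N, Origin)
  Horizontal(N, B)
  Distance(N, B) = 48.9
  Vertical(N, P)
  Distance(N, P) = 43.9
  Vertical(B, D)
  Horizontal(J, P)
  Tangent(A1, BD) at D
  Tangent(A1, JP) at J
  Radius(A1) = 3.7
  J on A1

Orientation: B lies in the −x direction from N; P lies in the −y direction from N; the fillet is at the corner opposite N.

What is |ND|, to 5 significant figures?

63.303

N is at the origin; NB is horizontal with |NB| = 48.9 and B on the −x side, so B = (-48.900, 0.0000). NP is vertical with |NP| = 43.9 and P on the −y side, so P = (0.0000, -43.900). The virtual corner opposite N is at (-48.900, -43.900). The tangent condition forces QD to be normal to BD and A1 meets JP tangentially, so QJ is at right angles to JP, with radius 3.7, so the center Q sits 3.7 in from both sides at Q = (-45.200, -40.200). That places the tangent points at D = (-48.900, -40.200) on BD and J = (-45.200, -43.900) on JP. Then |ND| = |D − N| = 63.303.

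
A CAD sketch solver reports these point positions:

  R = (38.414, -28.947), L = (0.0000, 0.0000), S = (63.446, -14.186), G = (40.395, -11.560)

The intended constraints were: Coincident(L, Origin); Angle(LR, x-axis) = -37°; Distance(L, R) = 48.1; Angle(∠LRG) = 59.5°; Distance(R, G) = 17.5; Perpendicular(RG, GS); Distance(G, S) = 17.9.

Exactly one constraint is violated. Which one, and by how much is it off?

Distance(G, S) = 17.9 — off by 5.30.

L = (0.00, 0.00) ✓; LR at -37.00° ✓; |LR| = 48.10 ✓; ∠LRG = 59.50° ✓; |RG| = 17.50 ✓; ∠(RG, GS) = 90.00° ✓; |GS| = 23.20 ✗.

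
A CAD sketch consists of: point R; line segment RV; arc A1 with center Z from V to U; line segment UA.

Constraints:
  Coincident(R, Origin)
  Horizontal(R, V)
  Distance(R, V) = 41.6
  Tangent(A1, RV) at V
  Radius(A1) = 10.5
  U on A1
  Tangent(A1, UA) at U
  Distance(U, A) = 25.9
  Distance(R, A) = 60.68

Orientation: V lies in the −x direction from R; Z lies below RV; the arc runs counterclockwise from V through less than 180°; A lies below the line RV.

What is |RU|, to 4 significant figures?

53.38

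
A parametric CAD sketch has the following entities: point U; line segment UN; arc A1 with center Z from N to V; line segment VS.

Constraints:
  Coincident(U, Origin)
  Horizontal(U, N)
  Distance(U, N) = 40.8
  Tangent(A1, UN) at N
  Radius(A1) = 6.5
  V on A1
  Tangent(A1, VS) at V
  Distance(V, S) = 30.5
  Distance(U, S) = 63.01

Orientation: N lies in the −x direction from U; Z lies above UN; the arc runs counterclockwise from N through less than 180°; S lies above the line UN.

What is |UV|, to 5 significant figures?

36.750

Checks: |ZV| = 6.500 ✓; ∠(ZV, VS) = 90.00° ✓; |VS| = 30.50 ✓; |US| = 63.01 ✓.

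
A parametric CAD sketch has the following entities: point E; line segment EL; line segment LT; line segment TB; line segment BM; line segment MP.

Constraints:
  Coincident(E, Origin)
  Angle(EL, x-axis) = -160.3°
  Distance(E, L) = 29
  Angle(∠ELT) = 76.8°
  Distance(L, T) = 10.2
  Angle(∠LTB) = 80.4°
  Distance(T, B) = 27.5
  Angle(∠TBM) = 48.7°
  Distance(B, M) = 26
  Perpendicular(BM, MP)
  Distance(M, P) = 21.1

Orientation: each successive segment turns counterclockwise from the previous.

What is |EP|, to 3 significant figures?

34.6

E is at the origin; EL runs at -160.3° with length 29.0, so L = (-27.3, -9.78). ∠ELT = 76.8° gives LT at -57.1° from the x-axis; with |LT| = 10.2, T = (-21.8, -18.3). ∠LTB = 80.4° gives TB at 42.5° from the x-axis; with |TB| = 27.5, B = (-1.49, 0.239). ∠TBM = 48.7° gives BM at 174° from the x-axis; with |BM| = 26.0, M = (-27.3, 3.05). The perpendicularity gives MP at right angles to BM, so MP runs at -96.2°; with |MP| = 21.1, P = (-29.6, -17.9). Then |EP| = |P − E| = 34.6.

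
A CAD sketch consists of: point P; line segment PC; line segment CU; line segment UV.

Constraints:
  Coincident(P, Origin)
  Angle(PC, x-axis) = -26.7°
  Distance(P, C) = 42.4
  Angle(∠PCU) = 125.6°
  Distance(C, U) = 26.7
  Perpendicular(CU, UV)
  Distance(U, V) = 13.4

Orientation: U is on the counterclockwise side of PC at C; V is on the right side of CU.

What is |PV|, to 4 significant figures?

70.23

P is at the origin; PC runs at -26.7° with length 42.4, so C = 42.4·(cos -26.7°, sin -26.7°) = (37.88, -19.05). ∠PCU = 125.6°, so CU runs at -26.7° + (180° − 125.6°) = 27.70° from the x-axis; with |CU| = 26.7, U = C + 26.7·(cos 27.70°, sin 27.70°) = (61.52, -6.640). The perpendicularity gives UV at right angles to CU; with |UV| = 13.4 on the right of CU, V = U + 13.4·(0.4648, -0.8854) = (67.75, -18.50). Then |PV| = |V − P| = 70.23.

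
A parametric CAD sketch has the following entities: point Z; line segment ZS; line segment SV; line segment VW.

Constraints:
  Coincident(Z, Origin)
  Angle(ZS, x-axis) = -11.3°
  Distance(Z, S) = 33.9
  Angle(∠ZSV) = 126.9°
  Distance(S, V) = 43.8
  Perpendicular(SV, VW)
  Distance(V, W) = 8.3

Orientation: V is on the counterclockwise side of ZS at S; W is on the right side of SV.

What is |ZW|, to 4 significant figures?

73.28

Z is at the origin; ZS runs at -11.3° with length 33.9, so S = 33.9·(cos -11.3°, sin -11.3°) = (33.24, -6.643). ∠ZSV = 126.9°, so SV runs at -11.3° + (180° − 126.9°) = 41.80° from the x-axis; with |SV| = 43.8, V = S + 43.8·(cos 41.80°, sin 41.80°) = (65.89, 22.55). SV ⟂ VW; with |VW| = 8.3 on the right of SV, W = V + 8.3·(0.6665, -0.7455) = (71.43, 16.36). Then |ZW| = |W − Z| = 73.28.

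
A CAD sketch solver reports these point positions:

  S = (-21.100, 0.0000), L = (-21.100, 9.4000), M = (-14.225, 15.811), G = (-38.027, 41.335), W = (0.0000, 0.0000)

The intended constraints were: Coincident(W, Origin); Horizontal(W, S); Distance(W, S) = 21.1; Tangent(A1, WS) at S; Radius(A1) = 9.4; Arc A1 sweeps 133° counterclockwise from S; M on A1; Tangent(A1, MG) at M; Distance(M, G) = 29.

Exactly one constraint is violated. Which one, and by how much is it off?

Distance(M, G) = 29 — off by 5.90.

W = (0.00, 0.00) ✓; W.y = 0.00, S.y = 0.00 ✓; |WS| = 21.10 ✓; ∠(LS, SW) = 90.00° ✓; |LS| = 9.400 ✓; bearing(L→M) − bearing(L→S) = 133.0° ✓; |LM| = 9.400 ✓; ∠(LM, MG) = 90.00° ✓; |MG| = 34.90 ✗.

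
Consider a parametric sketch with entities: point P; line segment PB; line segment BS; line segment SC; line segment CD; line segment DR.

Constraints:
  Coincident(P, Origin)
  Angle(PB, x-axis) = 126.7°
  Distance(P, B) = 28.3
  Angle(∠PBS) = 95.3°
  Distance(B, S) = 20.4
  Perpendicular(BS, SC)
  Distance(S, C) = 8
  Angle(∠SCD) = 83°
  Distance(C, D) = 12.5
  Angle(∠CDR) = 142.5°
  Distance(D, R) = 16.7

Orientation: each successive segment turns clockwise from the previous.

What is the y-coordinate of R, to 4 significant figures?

23.95

∠SCD = 83.0° gives CD at -145.0° from the x-axis; with |CD| = 12.5, D = (-6.639, 23.23). ∠CDR = 142.5° gives DR at 177.5° from the x-axis; with |DR| = 16.7, R = (-23.32, 23.95). So R.y = 23.95.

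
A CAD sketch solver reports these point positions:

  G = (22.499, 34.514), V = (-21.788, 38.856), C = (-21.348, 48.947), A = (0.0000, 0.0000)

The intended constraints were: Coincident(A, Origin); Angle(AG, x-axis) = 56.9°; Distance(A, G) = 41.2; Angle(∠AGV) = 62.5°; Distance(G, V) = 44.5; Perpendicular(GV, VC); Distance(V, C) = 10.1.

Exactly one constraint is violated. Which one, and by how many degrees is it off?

Perpendicular(GV, VC) — off by 3.10°.

A = (0.00, 0.00) ✓; AG at 56.90° ✓; |AG| = 41.20 ✓; ∠AGV = 62.50° ✓; |GV| = 44.50 ✓; ∠(GV, VC) = 86.90° ✗; |VC| = 10.10 ✓.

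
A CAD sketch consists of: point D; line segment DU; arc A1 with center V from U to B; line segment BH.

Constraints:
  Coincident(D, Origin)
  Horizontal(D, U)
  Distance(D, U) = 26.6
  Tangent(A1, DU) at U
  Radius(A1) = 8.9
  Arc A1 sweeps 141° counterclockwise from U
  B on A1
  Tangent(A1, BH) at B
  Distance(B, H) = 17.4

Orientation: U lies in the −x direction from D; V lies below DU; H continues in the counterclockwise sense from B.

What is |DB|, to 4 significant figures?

35.88

D is at the origin; D and U share the same y with |DU| = 26.6 and U on the −x side, so U = (-26.60, 0.000). Tangency of A1 to DU means the radius VU is perpendicular to DU, so V = U + (0, -8.9) = (-26.60, -8.900). On A1, U sits at bearing 90° from V; a 141° counterclockwise sweep puts B at bearing 231°, so B = V + 8.9·(cos 231°, sin 231°) = (-32.20, -15.82). Then |DB| = |B − D| = 35.88.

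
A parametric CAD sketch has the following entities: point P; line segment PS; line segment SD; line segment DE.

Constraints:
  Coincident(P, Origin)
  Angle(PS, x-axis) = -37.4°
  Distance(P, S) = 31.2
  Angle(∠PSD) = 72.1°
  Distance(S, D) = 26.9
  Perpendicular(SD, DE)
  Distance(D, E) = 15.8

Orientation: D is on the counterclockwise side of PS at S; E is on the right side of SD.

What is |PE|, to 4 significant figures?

48.67

P is at the origin; PS runs at -37.4° with length 31.2, so S = 31.2·(cos -37.4°, sin -37.4°) = (24.79, -18.95). ∠PSD = 72.1°, so SD runs at -37.4° + (180° − 72.1°) = 70.50° from the x-axis; with |SD| = 26.9, D = S + 26.9·(cos 70.50°, sin 70.50°) = (33.77, 6.407). SD ⟂ DE; with |DE| = 15.8 on the right of SD, E = D + 15.8·(0.9426, -0.3338) = (48.66, 1.133). Then |PE| = |E − P| = 48.67.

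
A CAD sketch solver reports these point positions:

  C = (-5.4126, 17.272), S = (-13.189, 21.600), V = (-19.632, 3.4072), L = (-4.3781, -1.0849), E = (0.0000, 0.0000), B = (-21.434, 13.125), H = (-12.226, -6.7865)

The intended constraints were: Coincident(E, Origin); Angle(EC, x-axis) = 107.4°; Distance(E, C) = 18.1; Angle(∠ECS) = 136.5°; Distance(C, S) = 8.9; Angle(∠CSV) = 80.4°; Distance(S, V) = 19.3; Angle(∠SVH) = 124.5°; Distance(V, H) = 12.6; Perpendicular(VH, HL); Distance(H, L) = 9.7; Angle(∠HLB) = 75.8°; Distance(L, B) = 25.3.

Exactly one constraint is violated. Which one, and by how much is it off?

Distance(L, B) = 25.3 — off by 3.10.

E = (0.00, 0.00) ✓; EC at 107.4° ✓; |EC| = 18.10 ✓; ∠ECS = 136.5° ✓; |CS| = 8.900 ✓; ∠CSV = 80.40° ✓; |SV| = 19.30 ✓; ∠SVH = 124.5° ✓; |VH| = 12.60 ✓; ∠(VH, HL) = 90.00° ✓; |HL| = 9.700 ✓; ∠HLB = 75.80° ✓; |LB| = 22.20 ✗.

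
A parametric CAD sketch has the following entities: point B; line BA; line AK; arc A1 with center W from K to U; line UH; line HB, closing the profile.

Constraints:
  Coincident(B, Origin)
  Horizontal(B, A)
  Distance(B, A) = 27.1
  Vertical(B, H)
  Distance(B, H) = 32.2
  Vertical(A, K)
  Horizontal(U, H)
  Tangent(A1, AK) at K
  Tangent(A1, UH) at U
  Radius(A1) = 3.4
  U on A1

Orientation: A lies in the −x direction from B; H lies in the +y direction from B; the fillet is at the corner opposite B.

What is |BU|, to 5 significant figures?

39.982

B is at the origin; B and A share the same y with |BA| = 27.1 and A on the −x side, so A = (-27.100, 0.0000). BH is vertical with |BH| = 32.2 and H on the +y side, so H = (0.0000, 32.200). The virtual corner opposite B is at (-27.100, 32.200). The tangent condition forces WK to be normal to AK and A1 meets UH tangentially, so WU is at right angles to UH, with radius 3.4, so the center W sits 3.4 in from both sides at W = (-23.700, 28.800). That places the tangent points at K = (-27.100, 28.800) on AK and U = (-23.700, 32.200) on UH. Then |BU| = |U − B| = 39.982.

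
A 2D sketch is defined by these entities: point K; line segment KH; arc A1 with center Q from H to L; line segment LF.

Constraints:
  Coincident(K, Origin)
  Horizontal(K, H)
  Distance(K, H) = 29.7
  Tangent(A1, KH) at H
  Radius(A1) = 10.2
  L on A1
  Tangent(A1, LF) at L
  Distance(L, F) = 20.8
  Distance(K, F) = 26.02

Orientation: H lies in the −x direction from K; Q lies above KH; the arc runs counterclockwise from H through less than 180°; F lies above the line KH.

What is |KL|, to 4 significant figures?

21.41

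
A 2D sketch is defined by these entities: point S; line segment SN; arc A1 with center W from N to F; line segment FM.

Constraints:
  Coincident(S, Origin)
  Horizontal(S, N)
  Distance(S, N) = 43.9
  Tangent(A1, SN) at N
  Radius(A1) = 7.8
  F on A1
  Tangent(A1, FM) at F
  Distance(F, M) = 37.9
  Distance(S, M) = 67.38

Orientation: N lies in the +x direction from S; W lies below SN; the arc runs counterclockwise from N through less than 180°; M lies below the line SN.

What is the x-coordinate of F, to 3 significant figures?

36.5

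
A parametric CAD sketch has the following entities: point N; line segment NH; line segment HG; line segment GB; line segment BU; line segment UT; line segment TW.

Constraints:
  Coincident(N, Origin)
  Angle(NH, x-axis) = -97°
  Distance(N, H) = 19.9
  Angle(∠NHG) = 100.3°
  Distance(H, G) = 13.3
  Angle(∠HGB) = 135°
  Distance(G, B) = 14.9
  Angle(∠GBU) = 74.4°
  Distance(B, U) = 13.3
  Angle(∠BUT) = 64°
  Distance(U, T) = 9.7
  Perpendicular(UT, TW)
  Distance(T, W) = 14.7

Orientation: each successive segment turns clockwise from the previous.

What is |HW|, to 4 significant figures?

27.14

N is at the origin; NH runs at -97.0° with length 19.9, so H = (-2.425, -19.75). ∠NHG = 100.3° gives HG at -176.7° from the x-axis; with |HG| = 13.3, G = (-15.70, -20.52). ∠HGB = 135.0° gives GB at 138.3° from the x-axis; with |GB| = 14.9, B = (-26.83, -10.61). ∠GBU = 74.4° gives BU at 32.70° from the x-axis; with |BU| = 13.3, U = (-15.64, -3.420). ∠BUT = 64.0° gives UT at -83.30° from the x-axis; with |UT| = 9.7, T = (-14.50, -13.05). UT is perpendicular to TW, so TW runs at -173.3°; with |TW| = 14.7, W = (-29.10, -14.77). Then |HW| = |W − H| = 27.14.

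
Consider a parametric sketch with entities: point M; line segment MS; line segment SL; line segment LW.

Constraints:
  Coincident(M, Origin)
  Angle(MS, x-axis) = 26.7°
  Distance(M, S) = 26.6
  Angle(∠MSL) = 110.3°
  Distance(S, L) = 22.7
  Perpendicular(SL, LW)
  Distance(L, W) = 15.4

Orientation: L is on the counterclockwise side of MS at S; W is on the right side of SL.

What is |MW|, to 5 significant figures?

51.453

M is at the origin; MS runs at 26.7° with length 26.6, so S = 26.6·(cos 26.7°, sin 26.7°) = (23.764, 11.952). ∠MSL = 110.3°, so SL runs at 26.7° + (180° − 110.3°) = 96.400° from the x-axis; with |SL| = 22.7, L = S + 22.7·(cos 96.400°, sin 96.400°) = (21.233, 34.510). SL is perpendicular to LW; with |LW| = 15.4 on the right of SL, W = L + 15.4·(0.99377, 0.11147) = (36.537, 36.227). Then |MW| = |W − M| = 51.453.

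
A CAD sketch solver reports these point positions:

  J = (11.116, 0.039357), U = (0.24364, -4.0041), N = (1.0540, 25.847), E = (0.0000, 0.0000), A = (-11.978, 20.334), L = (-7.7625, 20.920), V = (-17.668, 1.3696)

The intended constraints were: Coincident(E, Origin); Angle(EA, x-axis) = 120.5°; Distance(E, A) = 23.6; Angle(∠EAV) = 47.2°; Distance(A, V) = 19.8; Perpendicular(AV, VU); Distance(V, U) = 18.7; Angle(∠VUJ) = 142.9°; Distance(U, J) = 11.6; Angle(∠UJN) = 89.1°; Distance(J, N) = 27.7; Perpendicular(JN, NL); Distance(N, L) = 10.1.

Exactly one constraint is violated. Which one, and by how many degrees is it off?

Perpendicular(JN, NL) — off by 7.90°.

E = (0.00, 0.00) ✓; EA at 120.5° ✓; |EA| = 23.60 ✓; ∠EAV = 47.20° ✓; |AV| = 19.80 ✓; ∠(AV, VU) = 90.00° ✓; |VU| = 18.70 ✓; ∠VUJ = 142.9° ✓; |UJ| = 11.60 ✓; ∠UJN = 89.10° ✓; |JN| = 27.70 ✓; ∠(JN, NL) = 97.90° ✗; |NL| = 10.10 ✓.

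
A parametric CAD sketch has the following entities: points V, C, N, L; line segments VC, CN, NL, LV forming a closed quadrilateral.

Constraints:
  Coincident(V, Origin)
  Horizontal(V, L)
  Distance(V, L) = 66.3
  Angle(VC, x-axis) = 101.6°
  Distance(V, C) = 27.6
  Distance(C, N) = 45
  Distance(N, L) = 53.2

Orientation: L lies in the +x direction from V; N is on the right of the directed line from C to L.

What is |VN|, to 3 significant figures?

19.7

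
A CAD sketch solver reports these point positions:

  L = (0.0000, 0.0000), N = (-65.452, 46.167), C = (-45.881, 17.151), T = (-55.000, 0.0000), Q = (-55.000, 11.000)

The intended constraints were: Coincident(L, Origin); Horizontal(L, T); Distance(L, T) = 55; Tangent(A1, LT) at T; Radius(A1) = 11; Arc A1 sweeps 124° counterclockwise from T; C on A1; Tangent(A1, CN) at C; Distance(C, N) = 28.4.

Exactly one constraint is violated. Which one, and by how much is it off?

Distance(C, N) = 28.4 — off by 6.60.

L = (0.00, 0.00) ✓; L.y = 0.00, T.y = 0.00 ✓; |LT| = 55.00 ✓; ∠(QT, TL) = 90.00° ✓; |QT| = 11.00 ✓; bearing(Q→C) − bearing(Q→T) = 124.0° ✓; |QC| = 11.00 ✓; ∠(QC, CN) = 90.00° ✓; |CN| = 35.00 ✗.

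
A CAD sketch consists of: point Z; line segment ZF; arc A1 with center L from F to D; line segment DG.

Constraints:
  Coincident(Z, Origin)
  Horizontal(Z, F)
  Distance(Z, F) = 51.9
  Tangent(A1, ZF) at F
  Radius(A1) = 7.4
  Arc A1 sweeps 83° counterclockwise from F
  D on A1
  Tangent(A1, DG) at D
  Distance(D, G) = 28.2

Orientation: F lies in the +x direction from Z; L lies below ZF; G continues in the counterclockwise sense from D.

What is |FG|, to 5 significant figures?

36.134

Z is at the origin; ZF is horizontal with |ZF| = 51.9 and F on the +x side, so F = (51.900, 0.0000). Since A1 is tangent to ZF there, LF ⟂ ZF, so L = F + (0, -7.4) = (51.900, -7.4000). On A1, F sits at bearing 90° from L; an 83° counterclockwise sweep puts D at bearing 173°, so D = L + 7.4·(cos 173°, sin 173°) = (44.555, -6.4982). A1 meets DG tangentially, so LD is at right angles to DG, so DG runs along (−sin 173°, cos 173°); with |DG| = 28.2, G = (41.118, -34.488). Then |FG| = |G − F| = 36.134.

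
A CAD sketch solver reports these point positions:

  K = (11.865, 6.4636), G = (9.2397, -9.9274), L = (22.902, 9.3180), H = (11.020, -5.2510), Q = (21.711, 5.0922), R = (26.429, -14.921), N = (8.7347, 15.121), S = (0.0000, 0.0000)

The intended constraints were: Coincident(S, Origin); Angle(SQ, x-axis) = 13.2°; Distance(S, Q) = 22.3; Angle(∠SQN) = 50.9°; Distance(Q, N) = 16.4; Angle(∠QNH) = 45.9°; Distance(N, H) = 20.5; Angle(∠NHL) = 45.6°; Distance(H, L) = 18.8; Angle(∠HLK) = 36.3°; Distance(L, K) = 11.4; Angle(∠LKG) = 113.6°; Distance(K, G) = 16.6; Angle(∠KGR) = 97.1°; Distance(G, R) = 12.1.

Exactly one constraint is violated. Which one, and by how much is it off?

Distance(G, R) = 12.1 — off by 5.80.

S = (0.00, 0.00) ✓; SQ at 13.20° ✓; |SQ| = 22.30 ✓; ∠SQN = 50.90° ✓; |QN| = 16.40 ✓; ∠QNH = 45.90° ✓; |NH| = 20.50 ✓; ∠NHL = 45.60° ✓; |HL| = 18.80 ✓; ∠HLK = 36.30° ✓; |LK| = 11.40 ✓; ∠LKG = 113.6° ✓; |KG| = 16.60 ✓; ∠KGR = 97.10° ✓; |GR| = 17.90 ✗.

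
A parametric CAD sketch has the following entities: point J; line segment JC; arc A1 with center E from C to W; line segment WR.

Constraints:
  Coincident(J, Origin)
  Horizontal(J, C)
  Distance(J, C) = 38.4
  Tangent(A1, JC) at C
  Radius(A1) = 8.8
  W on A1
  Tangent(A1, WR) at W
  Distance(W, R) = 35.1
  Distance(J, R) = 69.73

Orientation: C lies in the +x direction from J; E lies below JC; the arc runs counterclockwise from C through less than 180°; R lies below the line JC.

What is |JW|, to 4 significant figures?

35.62

Checks: |EC| = 8.800 ✓; |EW| = 8.800 ✓; ∠(EW, WR) = 90.00° ✓; |WR| = 35.10 ✓; |JR| = 69.73 ✓.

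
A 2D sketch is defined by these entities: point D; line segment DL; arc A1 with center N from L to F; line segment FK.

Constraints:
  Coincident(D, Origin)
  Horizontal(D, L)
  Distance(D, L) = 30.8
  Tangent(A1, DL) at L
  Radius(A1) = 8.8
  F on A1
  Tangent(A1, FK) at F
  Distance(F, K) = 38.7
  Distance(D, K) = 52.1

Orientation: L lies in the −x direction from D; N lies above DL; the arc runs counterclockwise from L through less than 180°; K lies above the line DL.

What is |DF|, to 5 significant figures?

23.662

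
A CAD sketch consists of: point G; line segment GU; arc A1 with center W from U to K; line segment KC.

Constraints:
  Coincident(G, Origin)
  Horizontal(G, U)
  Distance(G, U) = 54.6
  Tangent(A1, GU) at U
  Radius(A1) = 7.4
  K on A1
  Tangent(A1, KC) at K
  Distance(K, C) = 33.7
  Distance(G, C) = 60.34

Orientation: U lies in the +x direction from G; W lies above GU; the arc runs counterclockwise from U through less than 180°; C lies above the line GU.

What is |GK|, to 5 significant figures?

62.054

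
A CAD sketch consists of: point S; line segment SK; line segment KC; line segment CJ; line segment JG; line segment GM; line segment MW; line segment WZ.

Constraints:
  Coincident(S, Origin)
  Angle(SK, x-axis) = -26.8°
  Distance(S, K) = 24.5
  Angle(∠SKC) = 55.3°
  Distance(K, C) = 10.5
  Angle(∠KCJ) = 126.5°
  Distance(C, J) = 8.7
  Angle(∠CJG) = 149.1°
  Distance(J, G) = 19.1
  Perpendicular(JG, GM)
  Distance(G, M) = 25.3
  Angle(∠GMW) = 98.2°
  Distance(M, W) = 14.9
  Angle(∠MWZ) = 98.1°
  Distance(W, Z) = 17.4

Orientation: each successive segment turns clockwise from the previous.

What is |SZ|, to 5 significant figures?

15.508

∠GMW = 98.2° gives MW at -47.700° from the x-axis; with |MW| = 14.9, W = (25.026, 6.5997). ∠MWZ = 98.1° gives WZ at -129.60° from the x-axis; with |WZ| = 17.4, Z = (13.934, -6.8072). Then |SZ| = |Z − S| = 15.508.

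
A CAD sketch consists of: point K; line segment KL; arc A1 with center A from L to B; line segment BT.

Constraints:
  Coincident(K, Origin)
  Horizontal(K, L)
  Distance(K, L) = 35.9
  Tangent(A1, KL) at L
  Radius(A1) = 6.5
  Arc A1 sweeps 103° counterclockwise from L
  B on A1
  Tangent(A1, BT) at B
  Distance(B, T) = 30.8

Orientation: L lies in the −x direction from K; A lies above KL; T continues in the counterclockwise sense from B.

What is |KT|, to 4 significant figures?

52.67

K is at the origin; K and L share the same y with |KL| = 35.9 and L on the −x side, so L = (-35.90, 0.000). Since A1 is tangent to KL there, AL ⟂ KL, so A = L + (0, 6.5) = (-35.90, 6.500). On A1, L sits at bearing -90° from A; a 103° counterclockwise sweep puts B at bearing 13°, so B = A + 6.5·(cos 13°, sin 13°) = (-29.57, 7.962). Tangency of A1 to BT means the radius AB is perpendicular to BT, so BT runs along (−sin 13°, cos 13°); with |BT| = 30.8, T = (-36.50, 37.97). Then |KT| = |T − K| = 52.67.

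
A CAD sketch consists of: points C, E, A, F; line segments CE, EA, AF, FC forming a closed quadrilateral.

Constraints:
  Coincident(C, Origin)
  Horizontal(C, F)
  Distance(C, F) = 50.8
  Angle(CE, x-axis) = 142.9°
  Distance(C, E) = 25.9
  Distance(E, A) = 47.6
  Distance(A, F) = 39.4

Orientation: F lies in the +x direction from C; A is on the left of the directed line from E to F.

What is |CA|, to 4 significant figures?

38.66

C is at the origin; C and F share the same y with |CF| = 50.8 and F in +x, so F = (50.8, 0). CE runs at 142.9° with |CE| = 25.9, so E = (-20.66, 15.62). A is determined by |EA| = 47.6 and |AF| = 39.4 together: it lies at the intersection of circle(E, 47.6) and circle(F, 39.4). With |EF| = 73.15, the foot of the radical line on EF is 41.45 from E and the perpendicular offset is √(47.6² − 41.45²) = 23.40. Taking the left-of-EF solution: A = (24.83, 29.63).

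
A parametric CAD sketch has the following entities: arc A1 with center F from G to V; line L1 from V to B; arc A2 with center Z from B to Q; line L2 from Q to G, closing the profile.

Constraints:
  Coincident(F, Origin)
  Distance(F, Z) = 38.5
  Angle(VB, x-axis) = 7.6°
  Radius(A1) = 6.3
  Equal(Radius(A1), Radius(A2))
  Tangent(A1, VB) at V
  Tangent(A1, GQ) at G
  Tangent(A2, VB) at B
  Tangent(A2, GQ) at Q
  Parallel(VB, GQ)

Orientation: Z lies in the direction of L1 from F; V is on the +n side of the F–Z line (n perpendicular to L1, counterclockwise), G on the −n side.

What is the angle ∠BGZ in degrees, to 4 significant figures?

8.829°

The slot axis is L1's direction at 7.6°, so u = (cos 7.6°, sin 7.6°) = (0.9912, 0.1323) and n = (−sin 7.6°, cos 7.6°) = (-0.1323, 0.9912). F is at the origin and Z lies 38.5 along u from F, so Z = 38.5·u = (38.16, 5.092). Tangency of A1 to both parallel lines with radius 6.3 puts V and G at F ± 6.3·n: V = (-0.8332, 6.245), G = (0.8332, -6.245). Equal radii place B and Q the same way about Z: B = Z + 6.3·n = (37.33, 11.34), Q = Z − 6.3·n = (39.00, -1.153). Then cos ∠BGZ = GB·GZ / (|GB||GZ|), giving 8.829°.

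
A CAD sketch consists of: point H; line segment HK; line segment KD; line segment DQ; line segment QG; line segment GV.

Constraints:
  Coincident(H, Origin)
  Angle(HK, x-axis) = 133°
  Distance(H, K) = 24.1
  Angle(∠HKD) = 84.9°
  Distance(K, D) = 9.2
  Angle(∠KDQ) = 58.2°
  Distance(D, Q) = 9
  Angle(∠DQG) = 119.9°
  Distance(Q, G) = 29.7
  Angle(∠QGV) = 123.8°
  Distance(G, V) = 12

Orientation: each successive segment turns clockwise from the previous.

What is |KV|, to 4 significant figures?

31.76

H is at the origin; HK runs at 133.0° with length 24.1, so K = (-16.44, 17.63). ∠HKD = 84.9° gives KD at 37.90° from the x-axis; with |KD| = 9.2, D = (-9.177, 23.28). ∠KDQ = 58.2° gives DQ at -83.90° from the x-axis; with |DQ| = 9.0, Q = (-8.220, 14.33). ∠DQG = 119.9° gives QG at -144.0° from the x-axis; with |QG| = 29.7, G = (-32.25, -3.129). ∠QGV = 123.8° gives GV at 159.8° from the x-axis; with |GV| = 12.0, V = (-43.51, 1.014). Then |KV| = |V − K| = 31.76.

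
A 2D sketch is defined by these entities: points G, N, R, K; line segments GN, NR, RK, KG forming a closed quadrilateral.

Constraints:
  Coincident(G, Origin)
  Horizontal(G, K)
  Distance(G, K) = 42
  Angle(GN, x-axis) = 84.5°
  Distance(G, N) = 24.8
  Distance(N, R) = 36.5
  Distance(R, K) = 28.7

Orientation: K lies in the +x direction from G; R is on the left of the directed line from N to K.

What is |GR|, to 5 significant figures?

48.047

G is at the origin; GK is horizontal with |GK| = 42.0 and K in +x, so K = (42.0, 0). GN runs at 84.5° with |GN| = 24.8, so N = (2.3770, 24.686). R is determined by |NR| = 36.5 and |RK| = 28.7 together: it lies at the intersection of circle(N, 36.5) and circle(K, 28.7). With |NK| = 46.684, the foot of the radical line on NK is 28.789 from N and the perpendicular offset is √(36.5² − 28.789²) = 22.438. Taking the left-of-NK solution: R = (38.676, 28.507).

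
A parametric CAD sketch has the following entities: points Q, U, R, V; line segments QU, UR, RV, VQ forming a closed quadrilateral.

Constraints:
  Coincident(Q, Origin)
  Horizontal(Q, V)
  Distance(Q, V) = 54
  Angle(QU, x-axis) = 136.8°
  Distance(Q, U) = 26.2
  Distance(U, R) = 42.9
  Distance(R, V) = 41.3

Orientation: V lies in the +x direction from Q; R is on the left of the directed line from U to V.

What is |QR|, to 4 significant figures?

35.41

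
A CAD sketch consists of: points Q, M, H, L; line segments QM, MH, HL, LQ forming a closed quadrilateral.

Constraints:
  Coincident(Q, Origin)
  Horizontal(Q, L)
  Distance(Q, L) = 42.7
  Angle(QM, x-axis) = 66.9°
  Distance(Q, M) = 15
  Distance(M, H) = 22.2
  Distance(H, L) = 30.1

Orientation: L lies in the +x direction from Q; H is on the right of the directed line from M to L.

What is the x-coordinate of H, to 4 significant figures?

13.44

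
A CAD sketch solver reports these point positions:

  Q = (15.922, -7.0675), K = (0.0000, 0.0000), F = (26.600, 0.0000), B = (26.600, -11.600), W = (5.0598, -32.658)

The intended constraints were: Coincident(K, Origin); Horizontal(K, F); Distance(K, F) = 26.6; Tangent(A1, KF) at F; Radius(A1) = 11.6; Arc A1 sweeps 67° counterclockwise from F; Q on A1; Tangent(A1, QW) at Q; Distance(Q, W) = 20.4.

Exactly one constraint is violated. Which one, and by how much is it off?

Distance(Q, W) = 20.4 — off by 7.40.

K = (0.00, 0.00) ✓; K.y = 0.00, F.y = 0.00 ✓; |KF| = 26.60 ✓; ∠(BF, FK) = 90.00° ✓; |BF| = 11.60 ✓; bearing(B→Q) − bearing(B→F) = 67.00° ✓; |BQ| = 11.60 ✓; ∠(BQ, QW) = 90.00° ✓; |QW| = 27.80 ✗.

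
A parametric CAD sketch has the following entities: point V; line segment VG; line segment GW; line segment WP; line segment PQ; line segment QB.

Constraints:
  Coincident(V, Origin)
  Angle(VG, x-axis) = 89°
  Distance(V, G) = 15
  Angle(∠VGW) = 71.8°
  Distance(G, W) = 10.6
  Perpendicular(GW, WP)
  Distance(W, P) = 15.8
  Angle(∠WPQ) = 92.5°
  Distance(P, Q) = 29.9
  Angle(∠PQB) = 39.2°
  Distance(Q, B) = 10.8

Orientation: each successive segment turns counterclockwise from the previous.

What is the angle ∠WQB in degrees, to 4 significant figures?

11.90°

V is at the origin; VG runs at 89.0° with length 15.0, so G = (0.2618, 15.00). ∠VGW = 71.8° gives GW at -162.8° from the x-axis; with |GW| = 10.6, W = (-9.864, 11.86). GW ⟂ WP, so WP runs at -72.80°; with |WP| = 15.8, P = (-5.192, -3.230). ∠WPQ = 92.5° gives PQ at 14.70° from the x-axis; with |PQ| = 29.9, Q = (23.73, 4.357). ∠PQB = 39.2° gives QB at 155.5° from the x-axis; with |QB| = 10.8, B = (13.90, 8.836). Then cos ∠WQB = QW·QB / (|QW||QB|), giving 11.90°.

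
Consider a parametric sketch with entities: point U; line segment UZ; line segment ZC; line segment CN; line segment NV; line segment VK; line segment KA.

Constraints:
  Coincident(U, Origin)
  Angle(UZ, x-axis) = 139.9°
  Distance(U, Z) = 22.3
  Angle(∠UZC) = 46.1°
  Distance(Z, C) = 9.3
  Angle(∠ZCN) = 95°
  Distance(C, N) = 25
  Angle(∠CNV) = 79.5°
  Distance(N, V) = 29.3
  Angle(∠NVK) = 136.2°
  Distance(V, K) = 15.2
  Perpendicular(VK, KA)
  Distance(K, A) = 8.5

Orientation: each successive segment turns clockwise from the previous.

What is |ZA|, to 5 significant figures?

21.744

∠NVK = 136.2° gives VK at 136.70° from the x-axis; with |VK| = 15.2, K = (-43.399, 0.96414). VK is perpendicular to KA, so KA runs at 46.700°; with |KA| = 8.5, A = (-37.570, 7.1502). Then |ZA| = |A − Z| = 21.744.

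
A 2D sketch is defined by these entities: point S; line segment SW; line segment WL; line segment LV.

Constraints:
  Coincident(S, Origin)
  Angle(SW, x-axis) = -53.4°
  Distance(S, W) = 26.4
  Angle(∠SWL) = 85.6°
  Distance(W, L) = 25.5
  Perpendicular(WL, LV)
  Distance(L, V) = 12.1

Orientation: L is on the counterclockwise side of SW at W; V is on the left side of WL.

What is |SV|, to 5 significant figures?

27.447

S is at the origin; SW runs at -53.4° with length 26.4, so W = 26.4·(cos -53.4°, sin -53.4°) = (15.740, -21.194). ∠SWL = 85.6°, so WL runs at -53.4° + (180° − 85.6°) = 41.000° from the x-axis; with |WL| = 25.5, L = W + 25.5·(cos 41.000°, sin 41.000°) = (34.985, -4.4649). WL ⟂ LV; with |LV| = 12.1 on the left of WL, V = L + 12.1·(-0.65606, 0.75471) = (27.047, 4.6671). Then |SV| = |V − S| = 27.447.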